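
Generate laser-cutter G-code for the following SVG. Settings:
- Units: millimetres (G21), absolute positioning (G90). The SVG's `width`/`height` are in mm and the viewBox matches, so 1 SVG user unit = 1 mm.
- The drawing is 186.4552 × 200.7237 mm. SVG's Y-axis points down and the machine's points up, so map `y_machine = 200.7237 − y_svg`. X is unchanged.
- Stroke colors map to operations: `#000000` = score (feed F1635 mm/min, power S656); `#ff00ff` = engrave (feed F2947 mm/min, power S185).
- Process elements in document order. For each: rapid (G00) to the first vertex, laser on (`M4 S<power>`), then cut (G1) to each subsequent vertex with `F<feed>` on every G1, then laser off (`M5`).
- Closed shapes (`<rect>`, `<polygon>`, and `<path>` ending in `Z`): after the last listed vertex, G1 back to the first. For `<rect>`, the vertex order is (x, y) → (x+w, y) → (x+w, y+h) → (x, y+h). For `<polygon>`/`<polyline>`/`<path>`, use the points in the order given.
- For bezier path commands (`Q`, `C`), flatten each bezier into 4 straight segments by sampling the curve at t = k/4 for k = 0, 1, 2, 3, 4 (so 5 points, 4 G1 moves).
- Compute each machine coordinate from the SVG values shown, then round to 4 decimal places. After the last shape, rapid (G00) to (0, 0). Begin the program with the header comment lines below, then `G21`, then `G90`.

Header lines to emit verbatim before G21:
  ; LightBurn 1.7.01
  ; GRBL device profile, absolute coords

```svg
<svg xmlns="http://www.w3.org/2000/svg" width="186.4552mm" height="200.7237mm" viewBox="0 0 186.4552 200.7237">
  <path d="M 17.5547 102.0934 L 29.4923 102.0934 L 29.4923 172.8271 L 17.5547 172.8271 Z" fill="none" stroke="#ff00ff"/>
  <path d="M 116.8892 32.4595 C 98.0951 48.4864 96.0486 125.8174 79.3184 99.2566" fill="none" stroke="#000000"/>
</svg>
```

viewBox `0 0 186.4552 200.7237` with mm width/height → 1 unit = 1 mm. Flip: y_m = 200.7237 − y_svg.

**Shape 1** — `<path>` rectangle, stroke `#ff00ff` → engrave (S185, F2947). Machine vertices: (17.5547,98.6303) → (29.4923,98.6303) → (29.4923,27.8966) → (17.5547,27.8966) → (17.5547,98.6303). Closed: final G1 returns to the first vertex.

**Shape 2** — `<path>` cubic bezier, stroke `#000000` → score (S656, F1635). Control points (SVG): P0=(116.8892,32.4595), P1=(98.0951,48.4864), P2=(96.0486,125.8174), P3=(79.3184,99.2566); sampled at t=k/4. Machine vertices: (116.8892,168.2642) → (105.4427,147.3307) → (97.3298,118.8953) → (89.6040,98.4450) → (79.3184,101.4671). Open path.

; LightBurn 1.7.01
; GRBL device profile, absolute coords
G21
G90
G00 X17.5547 Y98.6303
M4 S185
G1 X29.4923 Y98.6303 F2947
G1 X29.4923 Y27.8966 F2947
G1 X17.5547 Y27.8966 F2947
G1 X17.5547 Y98.6303 F2947
M5
G00 X116.8892 Y168.2642
M4 S656
G1 X105.4427 Y147.3307 F1635
G1 X97.3298 Y118.8953 F1635
G1 X89.6040 Y98.4450 F1635
G1 X79.3184 Y101.4671 F1635
M5
G00 X0.0000 Y0.0000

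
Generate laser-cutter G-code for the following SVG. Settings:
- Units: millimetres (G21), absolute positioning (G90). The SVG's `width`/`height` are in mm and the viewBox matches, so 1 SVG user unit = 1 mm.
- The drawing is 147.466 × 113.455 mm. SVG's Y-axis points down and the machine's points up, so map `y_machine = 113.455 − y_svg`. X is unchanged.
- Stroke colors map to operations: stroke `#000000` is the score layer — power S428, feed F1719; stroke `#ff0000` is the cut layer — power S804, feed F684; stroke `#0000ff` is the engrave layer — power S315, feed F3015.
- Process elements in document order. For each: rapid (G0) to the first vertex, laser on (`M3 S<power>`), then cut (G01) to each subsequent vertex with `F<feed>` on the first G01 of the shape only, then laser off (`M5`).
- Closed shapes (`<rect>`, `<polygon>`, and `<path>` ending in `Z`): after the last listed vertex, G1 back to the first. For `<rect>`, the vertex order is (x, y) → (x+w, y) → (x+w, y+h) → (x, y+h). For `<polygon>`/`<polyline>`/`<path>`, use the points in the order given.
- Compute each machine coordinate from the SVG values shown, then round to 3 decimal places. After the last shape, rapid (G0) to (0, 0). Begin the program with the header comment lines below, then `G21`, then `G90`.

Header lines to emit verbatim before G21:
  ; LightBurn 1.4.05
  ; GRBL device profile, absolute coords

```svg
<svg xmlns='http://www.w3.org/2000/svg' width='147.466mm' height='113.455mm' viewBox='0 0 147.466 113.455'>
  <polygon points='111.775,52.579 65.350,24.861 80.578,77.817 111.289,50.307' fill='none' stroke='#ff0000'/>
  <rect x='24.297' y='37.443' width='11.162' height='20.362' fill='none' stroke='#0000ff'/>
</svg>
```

; LightBurn 1.4.05
; GRBL device profile, absolute coords
G21
G90
G0 X111.775 Y60.876
M3 S804
G01 X65.350 Y88.594 F684
G01 X80.578 Y35.638
G01 X111.289 Y63.148
G01 X111.775 Y60.876
M5
G0 X24.297 Y76.012
M3 S315
G01 X35.459 Y76.012 F3015
G01 X35.459 Y55.650
G01 X24.297 Y55.650
G01 X24.297 Y76.012
M5
G0 X0.000 Y0.000

Since the viewBox matches the mm dimensions, user units are millimetres directly. The only transform is the Y-flip y_m = 113.455 − y_svg.

Shape 1 is a closed polygon drawn with `<polygon>`. Its stroke #ff0000 means cut at S804, F684. After flipping Y the toolpath is (111.775,60.876) → (65.350,88.594) → (80.578,35.638) → (111.289,63.148) → (111.775,60.876), returning to the start.

Shape 2 is a rectangle drawn with `<rect>`. Its stroke #0000ff means engrave at S315, F3015. After flipping Y the toolpath is (24.297,76.012) → (35.459,76.012) → (35.459,55.650) → (24.297,55.650) → (24.297,76.012), returning to the start.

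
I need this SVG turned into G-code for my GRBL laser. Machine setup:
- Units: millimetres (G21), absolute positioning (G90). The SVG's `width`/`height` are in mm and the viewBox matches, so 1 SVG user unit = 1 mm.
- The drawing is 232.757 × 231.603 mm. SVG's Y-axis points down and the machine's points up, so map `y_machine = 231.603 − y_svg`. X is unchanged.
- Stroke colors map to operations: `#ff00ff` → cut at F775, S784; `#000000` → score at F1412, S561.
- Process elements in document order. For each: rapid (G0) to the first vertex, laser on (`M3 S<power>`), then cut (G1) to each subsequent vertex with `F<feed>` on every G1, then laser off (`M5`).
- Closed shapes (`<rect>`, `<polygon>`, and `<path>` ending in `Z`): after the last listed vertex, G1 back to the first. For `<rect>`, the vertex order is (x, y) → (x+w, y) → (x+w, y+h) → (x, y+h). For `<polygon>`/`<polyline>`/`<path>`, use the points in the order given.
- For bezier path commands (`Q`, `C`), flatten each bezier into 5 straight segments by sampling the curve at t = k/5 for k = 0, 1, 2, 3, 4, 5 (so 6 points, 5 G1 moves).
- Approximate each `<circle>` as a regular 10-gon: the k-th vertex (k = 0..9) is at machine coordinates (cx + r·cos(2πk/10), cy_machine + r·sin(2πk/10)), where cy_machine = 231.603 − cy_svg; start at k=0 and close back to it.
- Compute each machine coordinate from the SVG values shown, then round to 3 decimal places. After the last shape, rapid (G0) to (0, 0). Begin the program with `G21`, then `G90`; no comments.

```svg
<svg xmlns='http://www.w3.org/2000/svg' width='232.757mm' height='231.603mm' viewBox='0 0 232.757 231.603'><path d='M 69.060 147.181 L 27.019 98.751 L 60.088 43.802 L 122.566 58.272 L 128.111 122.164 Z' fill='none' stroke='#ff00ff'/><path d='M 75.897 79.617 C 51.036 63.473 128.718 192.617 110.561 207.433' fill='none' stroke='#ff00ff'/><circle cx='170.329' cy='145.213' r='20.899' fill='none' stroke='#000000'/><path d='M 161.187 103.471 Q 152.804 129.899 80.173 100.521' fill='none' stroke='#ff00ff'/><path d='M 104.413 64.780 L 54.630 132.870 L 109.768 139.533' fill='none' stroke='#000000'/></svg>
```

1 u = 1 mm; y_m = 231.603 − y.

[1] `<path>` regular polygon, #ff00ff→cut S784 F775: (69.060,84.422) → (27.019,132.852) → (60.088,187.801) → (122.566,173.331) → (128.111,109.439) → (69.060,84.422) (closed)

[2] `<path>` cubic bezier, #ff00ff→cut S784 F775: (75.897,151.986) → (71.699,146.315) → (82.588,118.236) → (99.043,80.211) → (111.542,44.702) → (110.561,24.170)

[3] `<circle>` circle, #000000→score S561 F1412: (191.228,86.390) → (187.237,98.674) → (176.787,106.266) → (163.871,106.266) → (153.421,98.674) → (149.430,86.390) → (153.421,74.106) → (163.871,66.514) → (176.787,66.514) → (187.237,74.106) → (191.228,86.390) (closed)

[4] `<path>` quadratic bezier, #ff00ff→cut S784 F775: (161.187,128.132) → (155.264,119.793) → (144.201,115.919) → (127.998,116.509) → (106.655,121.563) → (80.173,131.082)

[5] `<path>` open polyline, #000000→score S561 F1412: (104.413,166.823) → (54.630,98.733) → (109.768,92.070)

G21
G90
G0 X69.060 Y84.422
M3 S784
G1 X27.019 Y132.852 F775
G1 X60.088 Y187.801 F775
G1 X122.566 Y173.331 F775
G1 X128.111 Y109.439 F775
G1 X69.060 Y84.422 F775
M5
G0 X75.897 Y151.986
M3 S784
G1 X71.699 Y146.315 F775
G1 X82.588 Y118.236 F775
G1 X99.043 Y80.211 F775
G1 X111.542 Y44.702 F775
G1 X110.561 Y24.170 F775
M5
G0 X191.228 Y86.390
M3 S561
G1 X187.237 Y98.674 F1412
G1 X176.787 Y106.266 F1412
G1 X163.871 Y106.266 F1412
G1 X153.421 Y98.674 F1412
G1 X149.430 Y86.390 F1412
G1 X153.421 Y74.106 F1412
G1 X163.871 Y66.514 F1412
G1 X176.787 Y66.514 F1412
G1 X187.237 Y74.106 F1412
G1 X191.228 Y86.390 F1412
M5
G0 X161.187 Y128.132
M3 S784
G1 X155.264 Y119.793 F775
G1 X144.201 Y115.919 F775
G1 X127.998 Y116.509 F775
G1 X106.655 Y121.563 F775
G1 X80.173 Y131.082 F775
M5
G0 X104.413 Y166.823
M3 S561
G1 X54.630 Y98.733 F1412
G1 X109.768 Y92.070 F1412
M5
G0 X0.000 Y0.000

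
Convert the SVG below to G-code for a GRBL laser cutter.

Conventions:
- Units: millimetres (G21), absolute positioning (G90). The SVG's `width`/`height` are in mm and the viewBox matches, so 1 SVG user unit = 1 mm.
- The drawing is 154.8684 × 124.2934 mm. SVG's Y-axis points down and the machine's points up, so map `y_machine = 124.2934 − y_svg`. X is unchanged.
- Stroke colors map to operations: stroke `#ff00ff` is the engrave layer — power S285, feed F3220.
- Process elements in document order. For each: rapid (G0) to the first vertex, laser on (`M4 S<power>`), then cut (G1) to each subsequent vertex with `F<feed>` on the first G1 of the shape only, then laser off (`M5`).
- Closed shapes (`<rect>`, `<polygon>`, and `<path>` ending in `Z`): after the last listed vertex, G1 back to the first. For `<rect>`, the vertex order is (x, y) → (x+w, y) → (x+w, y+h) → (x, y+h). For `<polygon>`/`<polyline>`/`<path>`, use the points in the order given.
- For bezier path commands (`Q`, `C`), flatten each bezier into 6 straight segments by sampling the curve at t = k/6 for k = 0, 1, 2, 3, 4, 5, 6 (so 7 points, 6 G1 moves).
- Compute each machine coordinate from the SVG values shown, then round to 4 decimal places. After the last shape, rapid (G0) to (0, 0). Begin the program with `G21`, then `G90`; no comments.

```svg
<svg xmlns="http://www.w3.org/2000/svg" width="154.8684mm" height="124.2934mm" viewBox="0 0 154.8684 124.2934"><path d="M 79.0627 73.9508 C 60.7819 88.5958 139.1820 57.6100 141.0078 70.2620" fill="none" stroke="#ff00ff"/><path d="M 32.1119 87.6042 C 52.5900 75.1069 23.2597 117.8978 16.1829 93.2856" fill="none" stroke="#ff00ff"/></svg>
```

1 u = 1 mm; y_m = 124.2934 − y.

[1] `<path>` cubic bezier, #ff00ff→engrave S285 F3220: (79.0627,50.3426) → (77.1769,46.4094) → (86.5920,47.6016) → (102.4953,51.4396) → (120.0741,55.4437) → (134.5158,57.1342) → (141.0078,54.0314)

[2] `<path>` cubic bezier, #ff00ff→engrave S285 F3220: (32.1119,36.6892) → (38.5339,38.8985) → (38.6562,35.3012) → (34.4805,29.3054) → (28.0086,24.3192) → (21.2421,23.7506) → (16.1829,31.0078)

G21
G90
G0 X79.0627 Y50.3426
M4 S285
G1 X77.1769 Y46.4094 F3220
G1 X86.5920 Y47.6016
G1 X102.4953 Y51.4396
G1 X120.0741 Y55.4437
G1 X134.5158 Y57.1342
G1 X141.0078 Y54.0314
M5
G0 X32.1119 Y36.6892
M4 S285
G1 X38.5339 Y38.8985 F3220
G1 X38.6562 Y35.3012
G1 X34.4805 Y29.3054
G1 X28.0086 Y24.3192
G1 X21.2421 Y23.7506
G1 X16.1829 Y31.0078
M5
G0 X0.0000 Y0.0000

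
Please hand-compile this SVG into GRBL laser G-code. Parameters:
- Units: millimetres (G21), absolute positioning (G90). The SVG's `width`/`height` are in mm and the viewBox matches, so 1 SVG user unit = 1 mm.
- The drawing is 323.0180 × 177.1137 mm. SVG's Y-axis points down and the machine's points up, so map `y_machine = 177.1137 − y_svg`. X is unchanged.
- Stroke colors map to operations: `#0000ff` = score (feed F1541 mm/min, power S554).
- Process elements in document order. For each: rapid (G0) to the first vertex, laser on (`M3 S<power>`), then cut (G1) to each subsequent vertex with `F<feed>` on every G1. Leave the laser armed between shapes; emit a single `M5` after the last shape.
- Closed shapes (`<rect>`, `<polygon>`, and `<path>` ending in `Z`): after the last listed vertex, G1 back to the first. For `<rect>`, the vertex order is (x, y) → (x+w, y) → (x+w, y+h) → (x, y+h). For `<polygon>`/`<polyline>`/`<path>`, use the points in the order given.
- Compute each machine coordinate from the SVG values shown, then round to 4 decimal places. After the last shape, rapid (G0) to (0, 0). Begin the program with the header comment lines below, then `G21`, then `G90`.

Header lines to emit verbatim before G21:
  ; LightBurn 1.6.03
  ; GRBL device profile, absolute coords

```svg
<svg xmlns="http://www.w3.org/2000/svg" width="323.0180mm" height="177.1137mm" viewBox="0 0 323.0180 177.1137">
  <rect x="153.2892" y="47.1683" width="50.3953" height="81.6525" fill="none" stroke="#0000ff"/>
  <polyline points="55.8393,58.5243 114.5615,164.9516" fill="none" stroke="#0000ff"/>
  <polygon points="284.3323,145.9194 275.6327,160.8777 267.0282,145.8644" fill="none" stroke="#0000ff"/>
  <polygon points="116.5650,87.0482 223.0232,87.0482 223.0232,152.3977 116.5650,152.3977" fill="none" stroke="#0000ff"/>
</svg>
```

; LightBurn 1.6.03
; GRBL device profile, absolute coords
G21
G90
G0 X153.2892 Y129.9454
M3 S554
G1 X203.6845 Y129.9454 F1541
G1 X203.6845 Y48.2929 F1541
G1 X153.2892 Y48.2929 F1541
G1 X153.2892 Y129.9454 F1541
G0 X55.8393 Y118.5894
M3 S554
G1 X114.5615 Y12.1621 F1541
G0 X284.3323 Y31.1943
M3 S554
G1 X275.6327 Y16.2360 F1541
G1 X267.0282 Y31.2493 F1541
G1 X284.3323 Y31.1943 F1541
G0 X116.5650 Y90.0655
M3 S554
G1 X223.0232 Y90.0655 F1541
G1 X223.0232 Y24.7160 F1541
G1 X116.5650 Y24.7160 F1541
G1 X116.5650 Y90.0655 F1541
M5
G0 X0.0000 Y0.0000

viewBox `0 0 323.0180 177.1137` with mm width/height → 1 unit = 1 mm. Flip: y_m = 177.1137 − y_svg.

**Shape 1** — `<rect>` rectangle, stroke `#0000ff` → score (S554, F1541). Machine vertices: (153.2892,129.9454) → (203.6845,129.9454) → (203.6845,48.2929) → (153.2892,48.2929) → (153.2892,129.9454). Closed: final G1 returns to the first vertex.

**Shape 2** — `<polyline>` line segment, stroke `#0000ff` → score (S554, F1541). Machine vertices: (55.8393,118.5894) → (114.5615,12.1621). Open path.

**Shape 3** — `<polygon>` regular polygon, stroke `#0000ff` → score (S554, F1541). Machine vertices: (284.3323,31.1943) → (275.6327,16.2360) → (267.0282,31.2493) → (284.3323,31.1943). Closed: final G1 returns to the first vertex.

**Shape 4** — `<polygon>` rectangle, stroke `#0000ff` → score (S554, F1541). Machine vertices: (116.5650,90.0655) → (223.0232,90.0655) → (223.0232,24.7160) → (116.5650,24.7160) → (116.5650,90.0655). Closed: final G1 returns to the first vertex.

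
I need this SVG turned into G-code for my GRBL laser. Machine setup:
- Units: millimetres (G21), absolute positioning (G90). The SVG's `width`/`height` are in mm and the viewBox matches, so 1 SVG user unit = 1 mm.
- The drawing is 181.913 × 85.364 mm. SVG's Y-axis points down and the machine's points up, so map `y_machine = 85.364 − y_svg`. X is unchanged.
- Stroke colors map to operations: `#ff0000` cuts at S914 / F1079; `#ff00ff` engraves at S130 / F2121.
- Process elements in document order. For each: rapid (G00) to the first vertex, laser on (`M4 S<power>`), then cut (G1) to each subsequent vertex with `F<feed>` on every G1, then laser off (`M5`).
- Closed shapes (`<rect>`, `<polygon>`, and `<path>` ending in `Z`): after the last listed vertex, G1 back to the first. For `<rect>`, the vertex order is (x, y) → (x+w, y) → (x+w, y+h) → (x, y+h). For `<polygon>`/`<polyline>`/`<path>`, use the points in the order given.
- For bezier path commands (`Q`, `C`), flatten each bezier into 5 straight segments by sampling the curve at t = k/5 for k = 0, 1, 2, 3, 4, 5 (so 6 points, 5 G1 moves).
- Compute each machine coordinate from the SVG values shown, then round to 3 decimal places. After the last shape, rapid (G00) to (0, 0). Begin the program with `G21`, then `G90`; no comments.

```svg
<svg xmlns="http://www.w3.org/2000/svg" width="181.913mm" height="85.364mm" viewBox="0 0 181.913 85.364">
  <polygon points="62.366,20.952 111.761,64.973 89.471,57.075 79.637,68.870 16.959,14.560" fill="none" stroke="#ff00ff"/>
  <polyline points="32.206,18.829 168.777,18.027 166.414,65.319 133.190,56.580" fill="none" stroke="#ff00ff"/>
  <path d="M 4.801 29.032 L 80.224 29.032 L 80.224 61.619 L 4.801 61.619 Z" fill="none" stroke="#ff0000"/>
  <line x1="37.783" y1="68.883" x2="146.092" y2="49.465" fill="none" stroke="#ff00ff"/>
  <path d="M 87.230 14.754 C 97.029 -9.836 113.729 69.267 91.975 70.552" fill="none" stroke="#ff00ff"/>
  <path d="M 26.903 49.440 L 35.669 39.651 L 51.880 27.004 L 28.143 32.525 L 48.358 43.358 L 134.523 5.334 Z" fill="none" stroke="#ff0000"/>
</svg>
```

Since the viewBox matches the mm dimensions, user units are millimetres directly. The only transform is the Y-flip y_m = 85.364 − y_svg.

Shape 1 is a closed polygon drawn with `<polygon>`. Its stroke #ff00ff means engrave at S130, F2121. After flipping Y the toolpath is (62.366,64.412) → (111.761,20.391) → (89.471,28.289) → (79.637,16.494) → (16.959,70.804) → (62.366,64.412), returning to the start.

Shape 2 is a open polyline drawn with `<polyline>`. Its stroke #ff00ff means engrave at S130, F2121. After flipping Y the toolpath is (32.206,66.535) → (168.777,67.337) → (166.414,20.045) → (133.190,28.784).

Shape 3 is a rectangle drawn with `<path>`. Its stroke #ff0000 means cut at S914, F1079. After flipping Y the toolpath is (4.801,56.332) → (80.224,56.332) → (80.224,23.745) → (4.801,23.745) → (4.801,56.332), returning to the start.

Shape 4 is a line segment drawn with `<line>`. Its stroke #ff00ff means engrave at S130, F2121. After flipping Y the toolpath is (37.783,16.481) → (146.092,35.899).

Shape 5 is a cubic bezier drawn with `<path>`. Its stroke #ff00ff means engrave at S130, F2121. After flipping Y the toolpath is (87.230,70.610) → (93.575,74.373) → (99.399,61.962) → (102.525,42.090) → (100.776,23.469) → (91.975,14.812).

Shape 6 is a closed polygon drawn with `<path>`. Its stroke #ff0000 means cut at S914, F1079. After flipping Y the toolpath is (26.903,35.924) → (35.669,45.713) → (51.880,58.360) → (28.143,52.839) → (48.358,42.006) → (134.523,80.030) → (26.903,35.924), returning to the start.

G21
G90
G00 X62.366 Y64.412
M4 S130
G1 X111.761 Y20.391 F2121
G1 X89.471 Y28.289 F2121
G1 X79.637 Y16.494 F2121
G1 X16.959 Y70.804 F2121
G1 X62.366 Y64.412 F2121
M5
G00 X32.206 Y66.535
M4 S130
G1 X168.777 Y67.337 F2121
G1 X166.414 Y20.045 F2121
G1 X133.190 Y28.784 F2121
M5
G00 X4.801 Y56.332
M4 S914
G1 X80.224 Y56.332 F1079
G1 X80.224 Y23.745 F1079
G1 X4.801 Y23.745 F1079
G1 X4.801 Y56.332 F1079
M5
G00 X37.783 Y16.481
M4 S130
G1 X146.092 Y35.899 F2121
M5
G00 X87.230 Y70.610
M4 S130
G1 X93.575 Y74.373 F2121
G1 X99.399 Y61.962 F2121
G1 X102.525 Y42.090 F2121
G1 X100.776 Y23.469 F2121
G1 X91.975 Y14.812 F2121
M5
G00 X26.903 Y35.924
M4 S914
G1 X35.669 Y45.713 F1079
G1 X51.880 Y58.360 F1079
G1 X28.143 Y52.839 F1079
G1 X48.358 Y42.006 F1079
G1 X134.523 Y80.030 F1079
G1 X26.903 Y35.924 F1079
M5
G00 X0.000 Y0.000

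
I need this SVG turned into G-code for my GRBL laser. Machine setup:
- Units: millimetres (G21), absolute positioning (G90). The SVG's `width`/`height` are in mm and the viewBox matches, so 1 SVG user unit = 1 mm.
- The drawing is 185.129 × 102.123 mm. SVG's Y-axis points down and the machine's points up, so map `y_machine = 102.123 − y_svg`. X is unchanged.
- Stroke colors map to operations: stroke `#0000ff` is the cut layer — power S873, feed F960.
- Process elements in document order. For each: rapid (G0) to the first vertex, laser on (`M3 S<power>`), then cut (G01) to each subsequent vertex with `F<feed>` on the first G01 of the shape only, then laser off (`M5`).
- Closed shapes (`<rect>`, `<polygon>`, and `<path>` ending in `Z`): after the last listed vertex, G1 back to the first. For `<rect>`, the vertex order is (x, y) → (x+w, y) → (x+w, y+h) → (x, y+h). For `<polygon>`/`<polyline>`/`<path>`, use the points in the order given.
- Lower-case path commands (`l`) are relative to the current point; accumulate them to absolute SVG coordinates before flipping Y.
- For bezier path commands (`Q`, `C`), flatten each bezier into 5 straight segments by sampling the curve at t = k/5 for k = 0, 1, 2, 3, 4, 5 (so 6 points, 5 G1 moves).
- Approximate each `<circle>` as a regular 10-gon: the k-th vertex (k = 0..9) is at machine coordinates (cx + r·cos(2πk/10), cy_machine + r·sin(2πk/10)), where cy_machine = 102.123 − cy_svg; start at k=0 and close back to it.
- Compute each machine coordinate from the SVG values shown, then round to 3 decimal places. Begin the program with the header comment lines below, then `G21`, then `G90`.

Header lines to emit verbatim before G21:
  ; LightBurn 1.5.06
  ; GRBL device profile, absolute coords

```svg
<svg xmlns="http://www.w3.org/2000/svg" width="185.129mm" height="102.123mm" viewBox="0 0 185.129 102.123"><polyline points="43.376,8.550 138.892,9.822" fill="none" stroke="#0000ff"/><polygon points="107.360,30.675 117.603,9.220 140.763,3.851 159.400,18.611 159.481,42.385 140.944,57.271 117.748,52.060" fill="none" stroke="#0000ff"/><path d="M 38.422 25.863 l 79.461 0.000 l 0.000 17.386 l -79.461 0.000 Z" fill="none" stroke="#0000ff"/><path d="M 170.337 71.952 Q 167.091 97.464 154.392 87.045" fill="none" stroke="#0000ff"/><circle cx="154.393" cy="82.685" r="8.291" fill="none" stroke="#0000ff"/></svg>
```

Since the viewBox matches the mm dimensions, user units are millimetres directly. The only transform is the Y-flip y_m = 102.123 − y_svg.

Shape 1 is a line segment drawn with `<polyline>`. Its stroke #0000ff means cut at S873, F960. After flipping Y the toolpath is (43.376,93.573) → (138.892,92.301).

Shape 2 is a regular polygon drawn with `<polygon>`. Its stroke #0000ff means cut at S873, F960. After flipping Y the toolpath is (107.360,71.448) → (117.603,92.903) → (140.763,98.272) → (159.400,83.512) → (159.481,59.738) → (140.944,44.852) → (117.748,50.063) → (107.360,71.448), returning to the start.

Shape 3 is a rectangle drawn with `<path>`. Its stroke #0000ff means cut at S873, F960. After flipping Y the toolpath is (38.422,76.260) → (117.883,76.260) → (117.883,58.874) → (38.422,58.874) → (38.422,76.260), returning to the start.

Shape 4 is a quadratic bezier drawn with `<path>`. Its stroke #0000ff means cut at S873, F960. After flipping Y the toolpath is (170.337,30.171) → (168.660,21.403) → (166.228,15.510) → (163.039,12.492) → (159.093,12.348) → (154.392,15.078).

Shape 5 is a circle drawn with `<circle>`. Its stroke #0000ff means cut at S873, F960. After flipping Y the toolpath is (162.684,19.438) → (161.101,24.311) → (156.955,27.323) → (151.831,27.323) → (147.685,24.311) → (146.102,19.438) → (147.685,14.565) → (151.831,11.553) → (156.955,11.553) → (161.101,14.565) → (162.684,19.438), returning to the start.

; LightBurn 1.5.06
; GRBL device profile, absolute coords
G21
G90
G0 X43.376 Y93.573
M3 S873
G01 X138.892 Y92.301 F960
M5
G0 X107.360 Y71.448
M3 S873
G01 X117.603 Y92.903 F960
G01 X140.763 Y98.272
G01 X159.400 Y83.512
G01 X159.481 Y59.738
G01 X140.944 Y44.852
G01 X117.748 Y50.063
G01 X107.360 Y71.448
M5
G0 X38.422 Y76.260
M3 S873
G01 X117.883 Y76.260 F960
G01 X117.883 Y58.874
G01 X38.422 Y58.874
G01 X38.422 Y76.260
M5
G0 X170.337 Y30.171
M3 S873
G01 X168.660 Y21.403 F960
G01 X166.228 Y15.510
G01 X163.039 Y12.492
G01 X159.093 Y12.348
G01 X154.392 Y15.078
M5
G0 X162.684 Y19.438
M3 S873
G01 X161.101 Y24.311 F960
G01 X156.955 Y27.323
G01 X151.831 Y27.323
G01 X147.685 Y24.311
G01 X146.102 Y19.438
G01 X147.685 Y14.565
G01 X151.831 Y11.553
G01 X156.955 Y11.553
G01 X161.101 Y14.565
G01 X162.684 Y19.438
M5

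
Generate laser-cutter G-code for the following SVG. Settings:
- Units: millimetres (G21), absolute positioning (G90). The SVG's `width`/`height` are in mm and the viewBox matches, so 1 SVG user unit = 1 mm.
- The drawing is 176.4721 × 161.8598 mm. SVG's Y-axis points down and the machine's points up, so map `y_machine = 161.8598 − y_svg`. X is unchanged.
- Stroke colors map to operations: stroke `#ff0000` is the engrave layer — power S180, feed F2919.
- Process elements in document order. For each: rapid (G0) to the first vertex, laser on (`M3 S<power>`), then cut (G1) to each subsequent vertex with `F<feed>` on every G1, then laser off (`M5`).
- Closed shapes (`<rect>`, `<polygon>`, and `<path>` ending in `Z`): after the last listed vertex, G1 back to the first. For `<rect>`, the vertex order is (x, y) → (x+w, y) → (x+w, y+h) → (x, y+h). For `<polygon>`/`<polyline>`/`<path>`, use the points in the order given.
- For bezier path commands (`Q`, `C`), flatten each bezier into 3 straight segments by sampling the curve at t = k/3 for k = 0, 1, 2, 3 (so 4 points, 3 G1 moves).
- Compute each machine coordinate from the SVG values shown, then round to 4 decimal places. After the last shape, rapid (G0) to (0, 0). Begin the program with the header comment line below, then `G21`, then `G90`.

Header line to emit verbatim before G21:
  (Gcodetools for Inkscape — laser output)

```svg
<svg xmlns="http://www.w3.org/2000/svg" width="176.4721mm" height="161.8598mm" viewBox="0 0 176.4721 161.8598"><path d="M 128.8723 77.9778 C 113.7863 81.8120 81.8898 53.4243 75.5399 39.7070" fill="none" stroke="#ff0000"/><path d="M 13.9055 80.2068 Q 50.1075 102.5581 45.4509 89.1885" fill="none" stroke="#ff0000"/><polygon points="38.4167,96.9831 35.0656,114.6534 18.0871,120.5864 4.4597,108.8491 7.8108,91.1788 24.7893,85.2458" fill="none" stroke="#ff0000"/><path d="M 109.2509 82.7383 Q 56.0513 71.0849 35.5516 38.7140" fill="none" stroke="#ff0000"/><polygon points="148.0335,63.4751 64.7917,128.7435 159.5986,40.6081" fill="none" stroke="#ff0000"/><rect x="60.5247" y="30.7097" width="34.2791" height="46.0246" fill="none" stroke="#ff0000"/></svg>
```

Since the viewBox matches the mm dimensions, user units are millimetres directly. The only transform is the Y-flip y_m = 161.8598 − y_svg.

Shape 1 is a cubic bezier drawn with `<path>`. Its stroke #ff0000 means engrave at S180, F2919. After flipping Y the toolpath is (128.8723,83.8820) → (109.7516,89.0517) → (88.8366,105.2821) → (75.5399,122.1528).

Shape 2 is a quadratic bezier drawn with `<path>`. Its stroke #ff0000 means engrave at S180, F2919. After flipping Y the toolpath is (13.9055,81.6530) → (33.5003,70.7211) → (44.0155,67.7272) → (45.4509,72.6713).

Shape 3 is a regular polygon drawn with `<polygon>`. Its stroke #ff0000 means engrave at S180, F2919. After flipping Y the toolpath is (38.4167,64.8767) → (35.0656,47.2064) → (18.0871,41.2734) → (4.4597,53.0107) → (7.8108,70.6810) → (24.7893,76.6140) → (38.4167,64.8767), returning to the start.

Shape 4 is a quadratic bezier drawn with `<path>`. Its stroke #ff0000 means engrave at S180, F2919. After flipping Y the toolpath is (109.2509,79.1215) → (77.4178,89.1924) → (52.8514,103.8671) → (35.5516,123.1458).

Shape 5 is a closed polygon drawn with `<polygon>`. Its stroke #ff0000 means engrave at S180, F2919. After flipping Y the toolpath is (148.0335,98.3847) → (64.7917,33.1163) → (159.5986,121.2517) → (148.0335,98.3847), returning to the start.

Shape 6 is a rectangle drawn with `<rect>`. Its stroke #ff0000 means engrave at S180, F2919. After flipping Y the toolpath is (60.5247,131.1501) → (94.8038,131.1501) → (94.8038,85.1255) → (60.5247,85.1255) → (60.5247,131.1501), returning to the start.

(Gcodetools for Inkscape — laser output)
G21
G90
G0 X128.8723 Y83.8820
M3 S180
G1 X109.7516 Y89.0517 F2919
G1 X88.8366 Y105.2821 F2919
G1 X75.5399 Y122.1528 F2919
M5
G0 X13.9055 Y81.6530
M3 S180
G1 X33.5003 Y70.7211 F2919
G1 X44.0155 Y67.7272 F2919
G1 X45.4509 Y72.6713 F2919
M5
G0 X38.4167 Y64.8767
M3 S180
G1 X35.0656 Y47.2064 F2919
G1 X18.0871 Y41.2734 F2919
G1 X4.4597 Y53.0107 F2919
G1 X7.8108 Y70.6810 F2919
G1 X24.7893 Y76.6140 F2919
G1 X38.4167 Y64.8767 F2919
M5
G0 X109.2509 Y79.1215
M3 S180
G1 X77.4178 Y89.1924 F2919
G1 X52.8514 Y103.8671 F2919
G1 X35.5516 Y123.1458 F2919
M5
G0 X148.0335 Y98.3847
M3 S180
G1 X64.7917 Y33.1163 F2919
G1 X159.5986 Y121.2517 F2919
G1 X148.0335 Y98.3847 F2919
M5
G0 X60.5247 Y131.1501
M3 S180
G1 X94.8038 Y131.1501 F2919
G1 X94.8038 Y85.1255 F2919
G1 X60.5247 Y85.1255 F2919
G1 X60.5247 Y131.1501 F2919
M5
G0 X0.0000 Y0.0000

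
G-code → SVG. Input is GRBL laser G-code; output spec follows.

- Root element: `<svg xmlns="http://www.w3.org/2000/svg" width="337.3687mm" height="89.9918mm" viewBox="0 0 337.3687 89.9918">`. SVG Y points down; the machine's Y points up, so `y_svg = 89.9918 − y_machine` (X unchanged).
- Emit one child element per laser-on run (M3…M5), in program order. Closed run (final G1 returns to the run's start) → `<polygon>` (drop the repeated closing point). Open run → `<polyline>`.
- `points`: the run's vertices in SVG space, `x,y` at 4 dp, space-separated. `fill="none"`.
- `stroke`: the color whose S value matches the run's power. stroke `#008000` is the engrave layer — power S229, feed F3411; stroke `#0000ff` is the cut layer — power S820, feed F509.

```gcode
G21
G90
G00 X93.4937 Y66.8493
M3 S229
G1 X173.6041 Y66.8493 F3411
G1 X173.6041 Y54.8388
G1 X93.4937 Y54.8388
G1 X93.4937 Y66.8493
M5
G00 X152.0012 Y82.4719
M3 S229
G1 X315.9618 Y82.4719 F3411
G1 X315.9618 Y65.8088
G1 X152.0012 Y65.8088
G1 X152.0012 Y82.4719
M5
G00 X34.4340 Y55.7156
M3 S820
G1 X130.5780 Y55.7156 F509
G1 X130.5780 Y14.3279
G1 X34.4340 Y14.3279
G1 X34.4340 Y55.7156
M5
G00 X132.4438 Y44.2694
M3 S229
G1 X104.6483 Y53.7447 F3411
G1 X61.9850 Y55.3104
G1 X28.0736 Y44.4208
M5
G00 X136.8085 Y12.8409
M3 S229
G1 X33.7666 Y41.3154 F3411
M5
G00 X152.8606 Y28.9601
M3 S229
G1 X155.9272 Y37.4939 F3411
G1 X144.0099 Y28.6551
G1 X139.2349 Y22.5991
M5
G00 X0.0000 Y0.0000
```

Each laser-on run becomes one SVG element. Flip Y back into SVG space with y_svg = 89.9918 − y_machine.

Run 1: the run's S229 means `#008000` (engrave). The run returns to its start, so emit a `<polygon>` with points (Y-flipped): 93.4937,23.1425 173.6041,23.1425 173.6041,35.1530 93.4937,35.1530.

Run 2: the run's S229 means `#008000` (engrave). The run returns to its start, so emit a `<polygon>` with points (Y-flipped): 152.0012,7.5199 315.9618,7.5199 315.9618,24.1830 152.0012,24.1830.

Run 3: the run's S820 means `#0000ff` (cut). The run returns to its start, so emit a `<polygon>` with points (Y-flipped): 34.4340,34.2762 130.5780,34.2762 130.5780,75.6639 34.4340,75.6639.

Run 4: S229 ⇒ engrave layer `#008000`. The run is open, so emit a `<polyline>` with points (Y-flipped): 132.4438,45.7224 104.6483,36.2471 61.9850,34.6814 28.0736,45.5710.

Run 5: the run's S229 means `#008000` (engrave). The run is open, so emit a `<polyline>` with points (Y-flipped): 136.8085,77.1509 33.7666,48.6764.

Run 6: S229 ⇒ engrave layer `#008000`. The run is open, so emit a `<polyline>` with points (Y-flipped): 152.8606,61.0317 155.9272,52.4979 144.0099,61.3367 139.2349,67.3927.

<svg xmlns="http://www.w3.org/2000/svg" width="337.3687mm" height="89.9918mm" viewBox="0 0 337.3687 89.9918">
  <polygon points="93.4937,23.1425 173.6041,23.1425 173.6041,35.1530 93.4937,35.1530" fill="none" stroke="#008000"/>
  <polygon points="152.0012,7.5199 315.9618,7.5199 315.9618,24.1830 152.0012,24.1830" fill="none" stroke="#008000"/>
  <polygon points="34.4340,34.2762 130.5780,34.2762 130.5780,75.6639 34.4340,75.6639" fill="none" stroke="#0000ff"/>
  <polyline points="132.4438,45.7224 104.6483,36.2471 61.9850,34.6814 28.0736,45.5710" fill="none" stroke="#008000"/>
  <polyline points="136.8085,77.1509 33.7666,48.6764" fill="none" stroke="#008000"/>
  <polyline points="152.8606,61.0317 155.9272,52.4979 144.0099,61.3367 139.2349,67.3927" fill="none" stroke="#008000"/>
</svg>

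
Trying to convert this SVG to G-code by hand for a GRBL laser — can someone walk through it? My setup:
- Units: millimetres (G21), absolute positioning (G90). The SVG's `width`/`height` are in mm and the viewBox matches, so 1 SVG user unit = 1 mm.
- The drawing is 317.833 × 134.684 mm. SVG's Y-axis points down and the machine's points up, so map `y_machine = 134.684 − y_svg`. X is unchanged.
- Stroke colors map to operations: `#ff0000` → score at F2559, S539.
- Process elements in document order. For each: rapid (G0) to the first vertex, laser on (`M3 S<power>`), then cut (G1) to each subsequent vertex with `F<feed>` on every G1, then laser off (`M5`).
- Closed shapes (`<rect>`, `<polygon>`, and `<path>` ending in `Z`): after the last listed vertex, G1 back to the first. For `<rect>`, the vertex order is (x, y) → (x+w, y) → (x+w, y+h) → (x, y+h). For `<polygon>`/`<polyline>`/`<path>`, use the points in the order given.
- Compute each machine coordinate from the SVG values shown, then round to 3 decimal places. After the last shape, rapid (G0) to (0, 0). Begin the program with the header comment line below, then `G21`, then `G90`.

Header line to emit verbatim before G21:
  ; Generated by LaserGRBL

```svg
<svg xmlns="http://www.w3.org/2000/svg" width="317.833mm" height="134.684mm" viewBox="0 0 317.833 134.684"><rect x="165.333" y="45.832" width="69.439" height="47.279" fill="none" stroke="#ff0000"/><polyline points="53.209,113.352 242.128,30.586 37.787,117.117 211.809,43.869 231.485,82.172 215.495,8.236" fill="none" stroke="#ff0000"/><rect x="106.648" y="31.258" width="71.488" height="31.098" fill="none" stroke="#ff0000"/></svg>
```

; Generated by LaserGRBL
G21
G90
G0 X165.333 Y88.852
M3 S539
G1 X234.772 Y88.852 F2559
G1 X234.772 Y41.573 F2559
G1 X165.333 Y41.573 F2559
G1 X165.333 Y88.852 F2559
M5
G0 X53.209 Y21.332
M3 S539
G1 X242.128 Y104.098 F2559
G1 X37.787 Y17.567 F2559
G1 X211.809 Y90.815 F2559
G1 X231.485 Y52.512 F2559
G1 X215.495 Y126.448 F2559
M5
G0 X106.648 Y103.426
M3 S539
G1 X178.136 Y103.426 F2559
G1 X178.136 Y72.328 F2559
G1 X106.648 Y72.328 F2559
G1 X106.648 Y103.426 F2559
M5
G0 X0.000 Y0.000

Since the viewBox matches the mm dimensions, user units are millimetres directly. The only transform is the Y-flip y_m = 134.684 − y_svg.

Shape 1 is a rectangle drawn with `<rect>`. Its stroke #ff0000 means score at S539, F2559. After flipping Y the toolpath is (165.333,88.852) → (234.772,88.852) → (234.772,41.573) → (165.333,41.573) → (165.333,88.852), returning to the start.

Shape 2 is a open polyline drawn with `<polyline>`. Its stroke #ff0000 means score at S539, F2559. After flipping Y the toolpath is (53.209,21.332) → (242.128,104.098) → (37.787,17.567) → (211.809,90.815) → (231.485,52.512) → (215.495,126.448).

Shape 3 is a rectangle drawn with `<rect>`. Its stroke #ff0000 means score at S539, F2559. After flipping Y the toolpath is (106.648,103.426) → (178.136,103.426) → (178.136,72.328) → (106.648,72.328) → (106.648,103.426), returning to the start.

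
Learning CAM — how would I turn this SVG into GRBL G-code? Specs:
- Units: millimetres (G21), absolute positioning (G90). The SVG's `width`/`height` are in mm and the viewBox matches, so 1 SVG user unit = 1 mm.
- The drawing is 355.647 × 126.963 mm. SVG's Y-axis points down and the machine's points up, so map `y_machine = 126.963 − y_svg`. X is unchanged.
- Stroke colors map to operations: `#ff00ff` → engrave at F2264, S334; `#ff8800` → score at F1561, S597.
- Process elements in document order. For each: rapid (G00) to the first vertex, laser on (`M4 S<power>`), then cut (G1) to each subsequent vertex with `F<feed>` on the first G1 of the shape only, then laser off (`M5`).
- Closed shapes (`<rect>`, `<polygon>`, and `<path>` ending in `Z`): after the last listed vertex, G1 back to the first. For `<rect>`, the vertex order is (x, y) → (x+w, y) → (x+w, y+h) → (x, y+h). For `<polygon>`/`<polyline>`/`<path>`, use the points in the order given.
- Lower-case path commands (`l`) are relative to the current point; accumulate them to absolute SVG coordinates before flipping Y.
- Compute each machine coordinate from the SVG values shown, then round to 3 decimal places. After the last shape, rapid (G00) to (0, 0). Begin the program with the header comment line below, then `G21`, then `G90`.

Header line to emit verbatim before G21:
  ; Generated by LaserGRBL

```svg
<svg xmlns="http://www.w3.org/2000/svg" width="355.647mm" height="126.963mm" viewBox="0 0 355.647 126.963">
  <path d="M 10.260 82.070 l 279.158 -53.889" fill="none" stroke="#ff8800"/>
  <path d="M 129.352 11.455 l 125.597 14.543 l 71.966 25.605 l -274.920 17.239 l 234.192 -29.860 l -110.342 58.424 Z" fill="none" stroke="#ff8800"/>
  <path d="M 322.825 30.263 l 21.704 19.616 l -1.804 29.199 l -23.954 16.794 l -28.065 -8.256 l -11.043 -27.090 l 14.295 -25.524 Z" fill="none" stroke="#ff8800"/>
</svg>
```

; Generated by LaserGRBL
G21
G90
G00 X10.260 Y44.893
M4 S597
G1 X289.418 Y98.782 F1561
M5
G00 X129.352 Y115.508
M4 S597
G1 X254.949 Y100.965 F1561
G1 X326.915 Y75.360
G1 X51.995 Y58.121
G1 X286.187 Y87.981
G1 X175.845 Y29.557
G1 X129.352 Y115.508
M5
G00 X322.825 Y96.700
M4 S597
G1 X344.529 Y77.084 F1561
G1 X342.725 Y47.885
G1 X318.771 Y31.091
G1 X290.706 Y39.347
G1 X279.663 Y66.437
G1 X293.958 Y91.961
G1 X322.825 Y96.700
M5
G00 X0.000 Y0.000

1 u = 1 mm; y_m = 126.963 − y.

[1] `<path>` line segment, #ff8800→score S597 F1561: (10.260,44.893) → (289.418,98.782)

[2] `<path>` closed polygon, #ff8800→score S597 F1561: (129.352,115.508) → (254.949,100.965) → (326.915,75.360) → (51.995,58.121) → (286.187,87.981) → (175.845,29.557) → (129.352,115.508) (closed)

[3] `<path>` regular polygon, #ff8800→score S597 F1561: (322.825,96.700) → (344.529,77.084) → (342.725,47.885) → (318.771,31.091) → (290.706,39.347) → (279.663,66.437) → (293.958,91.961) → (322.825,96.700) (closed)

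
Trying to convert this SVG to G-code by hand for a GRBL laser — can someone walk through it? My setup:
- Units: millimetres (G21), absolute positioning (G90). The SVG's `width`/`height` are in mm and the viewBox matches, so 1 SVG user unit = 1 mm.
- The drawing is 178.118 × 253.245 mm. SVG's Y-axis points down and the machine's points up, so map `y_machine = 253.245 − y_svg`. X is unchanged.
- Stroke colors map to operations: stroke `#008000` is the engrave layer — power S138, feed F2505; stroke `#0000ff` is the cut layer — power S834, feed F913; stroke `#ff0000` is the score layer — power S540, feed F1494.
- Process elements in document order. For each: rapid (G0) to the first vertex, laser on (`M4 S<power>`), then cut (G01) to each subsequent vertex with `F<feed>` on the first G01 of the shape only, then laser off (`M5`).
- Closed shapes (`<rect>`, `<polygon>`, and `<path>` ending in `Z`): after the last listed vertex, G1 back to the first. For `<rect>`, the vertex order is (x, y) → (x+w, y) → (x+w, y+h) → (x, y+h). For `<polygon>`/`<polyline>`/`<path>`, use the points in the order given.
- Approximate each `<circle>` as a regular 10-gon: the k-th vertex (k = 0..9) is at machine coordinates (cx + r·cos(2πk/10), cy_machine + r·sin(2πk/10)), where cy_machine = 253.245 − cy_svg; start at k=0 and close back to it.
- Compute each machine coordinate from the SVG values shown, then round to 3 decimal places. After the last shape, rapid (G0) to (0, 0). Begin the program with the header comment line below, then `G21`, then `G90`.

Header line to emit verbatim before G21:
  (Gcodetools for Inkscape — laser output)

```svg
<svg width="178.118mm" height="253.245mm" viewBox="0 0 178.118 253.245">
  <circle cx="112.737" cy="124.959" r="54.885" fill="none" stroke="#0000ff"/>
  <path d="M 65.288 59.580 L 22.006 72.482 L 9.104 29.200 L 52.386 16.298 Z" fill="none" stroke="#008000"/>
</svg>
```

(Gcodetools for Inkscape — laser output)
G21
G90
G0 X167.622 Y128.286
M4 S834
G01 X157.140 Y160.547 F913
G01 X129.697 Y180.485
G01 X95.777 Y180.485
G01 X68.334 Y160.547
G01 X57.852 Y128.286
G01 X68.334 Y96.025
G01 X95.777 Y76.087
G01 X129.697 Y76.087
G01 X157.140 Y96.025
G01 X167.622 Y128.286
M5
G0 X65.288 Y193.665
M4 S138
G01 X22.006 Y180.763 F2505
G01 X9.104 Y224.045
G01 X52.386 Y236.947
G01 X65.288 Y193.665
M5
G0 X0.000 Y0.000

1 u = 1 mm; y_m = 253.245 − y.

[1] `<circle>` circle, #0000ff→cut S834 F913: (167.622,128.286) → (157.140,160.547) → (129.697,180.485) → (95.777,180.485) → (68.334,160.547) → (57.852,128.286) → (68.334,96.025) → (95.777,76.087) → (129.697,76.087) → (157.140,96.025) → (167.622,128.286) (closed)

[2] `<path>` regular polygon, #008000→engrave S138 F2505: (65.288,193.665) → (22.006,180.763) → (9.104,224.045) → (52.386,236.947) → (65.288,193.665) (closed)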